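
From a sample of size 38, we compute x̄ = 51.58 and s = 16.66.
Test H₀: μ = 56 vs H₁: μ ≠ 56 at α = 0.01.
One-sample t-test:
H₀: μ = 56
H₁: μ ≠ 56
df = n - 1 = 37
t = (x̄ - μ₀) / (s/√n) = (51.58 - 56) / (16.66/√38) = -1.635
p-value = 0.1104

Since p-value > α = 0.01, we fail to reject H₀.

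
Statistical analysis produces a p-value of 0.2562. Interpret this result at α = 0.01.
Since p = 0.2562 > α = 0.01, fail to reject H₀.
There is insufficient evidence to reject the null hypothesis; the result is not statistically significant at the 0.01 level.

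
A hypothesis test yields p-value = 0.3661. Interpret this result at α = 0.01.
Since p = 0.3661 > α = 0.01, fail to reject H₀.
There is insufficient evidence to reject the null hypothesis; the result is not statistically significant at the 0.01 level.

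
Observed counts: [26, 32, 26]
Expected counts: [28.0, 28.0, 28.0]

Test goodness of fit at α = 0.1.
Chi-square goodness of fit test:
H₀: observed counts match expected distribution
H₁: observed counts differ from expected distribution
df = k - 1 = 2
χ² = Σ(O - E)²/E
   = (26 - 28.0)²/28.0 + (32 - 28.0)²/28.0 + (26 - 28.0)²/28.0
   = 0.143 + 0.571 + 0.143
   = 0.86
p-value = 0.6514

Since p-value > α = 0.1, we fail to reject H₀.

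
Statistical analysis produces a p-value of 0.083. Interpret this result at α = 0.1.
Since p = 0.083 < α = 0.1, reject H₀.
There is sufficient evidence to reject the null hypothesis; the result is statistically significant at the 0.1 level.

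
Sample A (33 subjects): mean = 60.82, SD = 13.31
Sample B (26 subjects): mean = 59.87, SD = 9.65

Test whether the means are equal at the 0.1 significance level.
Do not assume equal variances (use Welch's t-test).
Welch's two-sample t-test:
H₀: μ₁ = μ₂
H₁: μ₁ ≠ μ₂
s₁²/n₁ = 13.31²/33 = 5.3684,  s₂²/n₂ = 9.65²/26 = 3.5816
SE = √(s₁²/n₁ + s₂²/n₂) = √(5.3684 + 3.5816) = 2.9917
df (Welch-Satterthwaite) = (s₁²/n₁ + s₂²/n₂)² / [(s₁²/n₁)²/(n₁-1) + (s₂²/n₂)²/(n₂-1)] ≈ 56.66
t = (x̄₁ - x̄₂) / SE = (60.82 - 59.87) / 2.9917 = 0.95 / 2.9917 = 0.318
p-value = 0.7520

Since p-value > α = 0.1, we fail to reject H₀.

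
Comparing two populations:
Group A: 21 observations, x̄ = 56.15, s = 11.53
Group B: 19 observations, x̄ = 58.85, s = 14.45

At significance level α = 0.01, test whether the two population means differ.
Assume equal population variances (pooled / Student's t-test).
Student's two-sample t-test (equal variances):
H₀: μ₁ = μ₂
H₁: μ₁ ≠ μ₂
df = n₁ + n₂ - 2 = 38
Pooled variance s_p² = [(n₁-1)s₁² + (n₂-1)s₂²] / (n₁ + n₂ - 2) = [(20)(11.53²) + (18)(14.45²)] / 38 = 168.8753
SE = √(s_p²(1/n₁ + 1/n₂)) = √(168.8753 × (1/21 + 1/19)) = 4.1146
t = (x̄₁ - x̄₂) / SE = (56.15 - 58.85) / 4.1146 = -2.70 / 4.1146 = -0.656
p-value = 0.5156

Since p-value > α = 0.01, we fail to reject H₀.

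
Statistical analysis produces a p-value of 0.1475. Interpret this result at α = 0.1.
Since p = 0.1475 > α = 0.1, fail to reject H₀.
There is insufficient evidence to reject the null hypothesis; the result is not statistically significant at the 0.1 level.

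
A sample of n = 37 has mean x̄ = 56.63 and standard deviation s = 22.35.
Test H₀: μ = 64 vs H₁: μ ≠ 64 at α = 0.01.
One-sample t-test:
H₀: μ = 64
H₁: μ ≠ 64
df = n - 1 = 36
t = (x̄ - μ₀) / (s/√n) = (56.63 - 64) / (22.35/√37) = -2.006
p-value = 0.0524

Since p-value > α = 0.01, we fail to reject H₀.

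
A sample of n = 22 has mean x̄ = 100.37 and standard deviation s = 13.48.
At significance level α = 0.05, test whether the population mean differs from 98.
One-sample t-test:
H₀: μ = 98
H₁: μ ≠ 98
df = n - 1 = 21
t = (x̄ - μ₀) / (s/√n) = (100.37 - 98) / (13.48/√22) = 0.825
p-value = 0.4188

Since p-value > α = 0.05, we fail to reject H₀.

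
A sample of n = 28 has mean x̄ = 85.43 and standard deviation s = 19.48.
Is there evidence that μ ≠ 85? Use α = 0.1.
One-sample t-test:
H₀: μ = 85
H₁: μ ≠ 85
df = n - 1 = 27
t = (x̄ - μ₀) / (s/√n) = (85.43 - 85) / (19.48/√28) = 0.117
p-value = 0.9079

Since p-value > α = 0.1, we fail to reject H₀.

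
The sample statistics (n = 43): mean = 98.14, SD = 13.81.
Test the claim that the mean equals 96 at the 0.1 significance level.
One-sample t-test:
H₀: μ = 96
H₁: μ ≠ 96
df = n - 1 = 42
t = (x̄ - μ₀) / (s/√n) = (98.14 - 96) / (13.81/√43) = 1.016
p-value = 0.3154

Since p-value > α = 0.1, we fail to reject H₀.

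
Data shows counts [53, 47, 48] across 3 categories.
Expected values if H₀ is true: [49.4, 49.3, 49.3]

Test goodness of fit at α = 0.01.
Chi-square goodness of fit test:
H₀: observed counts match expected distribution
H₁: observed counts differ from expected distribution
df = k - 1 = 2
χ² = Σ(O - E)²/E
   = (53 - 49.4)²/49.4 + (47 - 49.3)²/49.3 + (48 - 49.3)²/49.3
   = 0.262 + 0.107 + 0.034
   = 0.40
p-value = 0.8171

Since p-value > α = 0.01, we fail to reject H₀.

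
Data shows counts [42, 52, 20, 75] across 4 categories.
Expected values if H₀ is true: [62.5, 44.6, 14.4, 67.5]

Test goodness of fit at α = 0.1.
Chi-square goodness of fit test:
H₀: observed counts match expected distribution
H₁: observed counts differ from expected distribution
df = k - 1 = 3
χ² = Σ(O - E)²/E
   = (42 - 62.5)²/62.5 + (52 - 44.6)²/44.6 + (20 - 14.4)²/14.4 + (75 - 67.5)²/67.5
   = 6.724 + 1.228 + 2.178 + 0.833
   = 10.96
p-value = 0.0119

Since p-value < α = 0.1, we reject H₀.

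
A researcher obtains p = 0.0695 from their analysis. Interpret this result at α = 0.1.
Since p = 0.0695 < α = 0.1, reject H₀.
There is sufficient evidence to reject the null hypothesis; the result is statistically significant at the 0.1 level.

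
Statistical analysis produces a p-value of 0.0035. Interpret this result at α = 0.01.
Since p = 0.0035 < α = 0.01, reject H₀.
There is sufficient evidence to reject the null hypothesis; the result is statistically significant at the 0.01 level.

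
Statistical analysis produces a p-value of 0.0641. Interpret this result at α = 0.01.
Since p = 0.0641 > α = 0.01, fail to reject H₀.
There is insufficient evidence to reject the null hypothesis; the result is not statistically significant at the 0.01 level.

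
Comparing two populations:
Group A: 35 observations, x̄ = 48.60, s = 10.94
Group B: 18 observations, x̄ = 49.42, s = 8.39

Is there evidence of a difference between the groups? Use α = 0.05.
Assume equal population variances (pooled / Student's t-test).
Student's two-sample t-test (equal variances):
H₀: μ₁ = μ₂
H₁: μ₁ ≠ μ₂
df = n₁ + n₂ - 2 = 51
Pooled variance s_p² = [(n₁-1)s₁² + (n₂-1)s₂²] / (n₁ + n₂ - 2) = [(34)(10.94²) + (17)(8.39²)] / 51 = 103.2531
SE = √(s_p²(1/n₁ + 1/n₂)) = √(103.2531 × (1/35 + 1/18)) = 2.9473
t = (x̄₁ - x̄₂) / SE = (48.60 - 49.42) / 2.9473 = -0.82 / 2.9473 = -0.278
p-value = 0.7820

Since p-value > α = 0.05, we fail to reject H₀.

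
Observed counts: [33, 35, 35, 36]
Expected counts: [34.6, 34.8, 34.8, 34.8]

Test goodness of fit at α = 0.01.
Chi-square goodness of fit test:
H₀: observed counts match expected distribution
H₁: observed counts differ from expected distribution
df = k - 1 = 3
χ² = Σ(O - E)²/E
   = (33 - 34.6)²/34.6 + (35 - 34.8)²/34.8 + (35 - 34.8)²/34.8 + (36 - 34.8)²/34.8
   = 0.074 + 0.001 + 0.001 + 0.041
   = 0.12
p-value = 0.9896

Since p-value > α = 0.01, we fail to reject H₀.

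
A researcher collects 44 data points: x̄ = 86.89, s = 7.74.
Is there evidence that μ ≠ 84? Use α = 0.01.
One-sample t-test:
H₀: μ = 84
H₁: μ ≠ 84
df = n - 1 = 43
t = (x̄ - μ₀) / (s/√n) = (86.89 - 84) / (7.74/√44) = 2.477
p-value = 0.0173

Since p-value > α = 0.01, we fail to reject H₀.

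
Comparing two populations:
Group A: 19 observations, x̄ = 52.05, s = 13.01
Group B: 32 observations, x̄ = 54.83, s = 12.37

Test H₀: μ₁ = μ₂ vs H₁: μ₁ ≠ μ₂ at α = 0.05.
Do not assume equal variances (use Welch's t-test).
Welch's two-sample t-test:
H₀: μ₁ = μ₂
H₁: μ₁ ≠ μ₂
s₁²/n₁ = 13.01²/19 = 8.9084,  s₂²/n₂ = 12.37²/32 = 4.7818
SE = √(s₁²/n₁ + s₂²/n₂) = √(8.9084 + 4.7818) = 3.7000
df (Welch-Satterthwaite) = (s₁²/n₁ + s₂²/n₂)² / [(s₁²/n₁)²/(n₁-1) + (s₂²/n₂)²/(n₂-1)] ≈ 36.42
t = (x̄₁ - x̄₂) / SE = (52.05 - 54.83) / 3.7000 = -2.78 / 3.7000 = -0.751
p-value = 0.4573

Since p-value > α = 0.05, we fail to reject H₀.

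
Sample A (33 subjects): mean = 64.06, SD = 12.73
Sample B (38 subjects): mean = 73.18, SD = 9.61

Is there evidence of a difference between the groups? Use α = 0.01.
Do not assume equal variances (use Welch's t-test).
Welch's two-sample t-test:
H₀: μ₁ = μ₂
H₁: μ₁ ≠ μ₂
s₁²/n₁ = 12.73²/33 = 4.9107,  s₂²/n₂ = 9.61²/38 = 2.4303
SE = √(s₁²/n₁ + s₂²/n₂) = √(4.9107 + 2.4303) = 2.7094
df (Welch-Satterthwaite) = (s₁²/n₁ + s₂²/n₂)² / [(s₁²/n₁)²/(n₁-1) + (s₂²/n₂)²/(n₂-1)] ≈ 59.01
t = (x̄₁ - x̄₂) / SE = (64.06 - 73.18) / 2.7094 = -9.12 / 2.7094 = -3.366
p-value = 0.0013

Since p-value < α = 0.01, we reject H₀.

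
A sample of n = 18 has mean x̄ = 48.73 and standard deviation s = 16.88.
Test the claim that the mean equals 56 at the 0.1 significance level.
One-sample t-test:
H₀: μ = 56
H₁: μ ≠ 56
df = n - 1 = 17
t = (x̄ - μ₀) / (s/√n) = (48.73 - 56) / (16.88/√18) = -1.827
p-value = 0.0853

Since p-value < α = 0.1, we reject H₀.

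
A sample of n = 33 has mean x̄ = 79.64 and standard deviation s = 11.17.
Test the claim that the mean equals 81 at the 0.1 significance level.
One-sample t-test:
H₀: μ = 81
H₁: μ ≠ 81
df = n - 1 = 32
t = (x̄ - μ₀) / (s/√n) = (79.64 - 81) / (11.17/√33) = -0.699
p-value = 0.4893

Since p-value > α = 0.1, we fail to reject H₀.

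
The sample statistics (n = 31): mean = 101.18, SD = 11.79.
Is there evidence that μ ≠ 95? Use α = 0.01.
One-sample t-test:
H₀: μ = 95
H₁: μ ≠ 95
df = n - 1 = 30
t = (x̄ - μ₀) / (s/√n) = (101.18 - 95) / (11.79/√31) = 2.918
p-value = 0.0066

Since p-value < α = 0.01, we reject H₀.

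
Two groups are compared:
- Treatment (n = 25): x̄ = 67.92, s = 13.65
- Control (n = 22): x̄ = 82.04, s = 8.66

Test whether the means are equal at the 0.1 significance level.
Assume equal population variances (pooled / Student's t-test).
Student's two-sample t-test (equal variances):
H₀: μ₁ = μ₂
H₁: μ₁ ≠ μ₂
df = n₁ + n₂ - 2 = 45
Pooled variance s_p² = [(n₁-1)s₁² + (n₂-1)s₂²] / (n₁ + n₂ - 2) = [(24)(13.65²) + (21)(8.66²)] / 45 = 134.3699
SE = √(s_p²(1/n₁ + 1/n₂)) = √(134.3699 × (1/25 + 1/22)) = 3.3886
t = (x̄₁ - x̄₂) / SE = (67.92 - 82.04) / 3.3886 = -14.12 / 3.3886 = -4.167
p-value = 0.0001

Since p-value < α = 0.1, we reject H₀.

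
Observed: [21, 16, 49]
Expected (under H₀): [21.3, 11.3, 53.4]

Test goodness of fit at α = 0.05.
Chi-square goodness of fit test:
H₀: observed counts match expected distribution
H₁: observed counts differ from expected distribution
df = k - 1 = 2
χ² = Σ(O - E)²/E
   = (21 - 21.3)²/21.3 + (16 - 11.3)²/11.3 + (49 - 53.4)²/53.4
   = 0.004 + 1.955 + 0.363
   = 2.32
p-value = 0.3132

Since p-value > α = 0.05, we fail to reject H₀.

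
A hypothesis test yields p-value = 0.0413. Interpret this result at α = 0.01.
Since p = 0.0413 > α = 0.01, fail to reject H₀.
There is insufficient evidence to reject the null hypothesis; the result is not statistically significant at the 0.01 level.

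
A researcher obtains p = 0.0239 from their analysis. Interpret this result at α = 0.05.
Since p = 0.0239 < α = 0.05, reject H₀.
There is sufficient evidence to reject the null hypothesis; the result is statistically significant at the 0.05 level.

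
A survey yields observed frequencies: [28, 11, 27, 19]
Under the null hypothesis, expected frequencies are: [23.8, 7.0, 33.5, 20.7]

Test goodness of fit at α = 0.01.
Chi-square goodness of fit test:
H₀: observed counts match expected distribution
H₁: observed counts differ from expected distribution
df = k - 1 = 3
χ² = Σ(O - E)²/E
   = (28 - 23.8)²/23.8 + (11 - 7.0)²/7.0 + (27 - 33.5)²/33.5 + (19 - 20.7)²/20.7
   = 0.741 + 2.286 + 1.261 + 0.140
   = 4.43
p-value = 0.2188

Since p-value > α = 0.01, we fail to reject H₀.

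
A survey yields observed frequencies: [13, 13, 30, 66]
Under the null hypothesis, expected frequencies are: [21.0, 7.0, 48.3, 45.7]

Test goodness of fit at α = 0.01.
Chi-square goodness of fit test:
H₀: observed counts match expected distribution
H₁: observed counts differ from expected distribution
df = k - 1 = 3
χ² = Σ(O - E)²/E
   = (13 - 21.0)²/21.0 + (13 - 7.0)²/7.0 + (30 - 48.3)²/48.3 + (66 - 45.7)²/45.7
   = 3.048 + 5.143 + 6.934 + 9.017
   = 24.14
p-value < 0.0001

Since p-value < α = 0.01, we reject H₀.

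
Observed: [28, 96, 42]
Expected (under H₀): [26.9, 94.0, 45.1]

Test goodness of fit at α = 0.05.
Chi-square goodness of fit test:
H₀: observed counts match expected distribution
H₁: observed counts differ from expected distribution
df = k - 1 = 2
χ² = Σ(O - E)²/E
   = (28 - 26.9)²/26.9 + (96 - 94.0)²/94.0 + (42 - 45.1)²/45.1
   = 0.045 + 0.043 + 0.213
   = 0.30
p-value = 0.8604

Since p-value > α = 0.05, we fail to reject H₀.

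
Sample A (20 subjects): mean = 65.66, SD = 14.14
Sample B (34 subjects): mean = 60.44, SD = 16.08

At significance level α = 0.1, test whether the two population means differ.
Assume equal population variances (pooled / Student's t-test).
Student's two-sample t-test (equal variances):
H₀: μ₁ = μ₂
H₁: μ₁ ≠ μ₂
df = n₁ + n₂ - 2 = 52
Pooled variance s_p² = [(n₁-1)s₁² + (n₂-1)s₂²] / (n₁ + n₂ - 2) = [(19)(14.14²) + (33)(16.08²)] / 52 = 237.1451
SE = √(s_p²(1/n₁ + 1/n₂)) = √(237.1451 × (1/20 + 1/34)) = 4.3396
t = (x̄₁ - x̄₂) / SE = (65.66 - 60.44) / 4.3396 = 5.22 / 4.3396 = 1.203
p-value = 0.2345

Since p-value > α = 0.1, we fail to reject H₀.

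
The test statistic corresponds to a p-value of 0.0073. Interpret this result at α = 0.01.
Since p = 0.0073 < α = 0.01, reject H₀.
There is sufficient evidence to reject the null hypothesis; the result is statistically significant at the 0.01 level.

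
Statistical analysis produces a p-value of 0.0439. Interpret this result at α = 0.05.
Since p = 0.0439 < α = 0.05, reject H₀.
There is sufficient evidence to reject the null hypothesis; the result is statistically significant at the 0.05 level.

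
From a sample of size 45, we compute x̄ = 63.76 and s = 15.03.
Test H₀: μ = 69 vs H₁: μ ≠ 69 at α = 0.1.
One-sample t-test:
H₀: μ = 69
H₁: μ ≠ 69
df = n - 1 = 44
t = (x̄ - μ₀) / (s/√n) = (63.76 - 69) / (15.03/√45) = -2.339
p-value = 0.0240

Since p-value < α = 0.1, we reject H₀.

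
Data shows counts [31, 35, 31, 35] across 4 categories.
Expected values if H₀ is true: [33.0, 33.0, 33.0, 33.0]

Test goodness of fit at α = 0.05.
Chi-square goodness of fit test:
H₀: observed counts match expected distribution
H₁: observed counts differ from expected distribution
df = k - 1 = 3
χ² = Σ(O - E)²/E
   = (31 - 33.0)²/33.0 + (35 - 33.0)²/33.0 + (31 - 33.0)²/33.0 + (35 - 33.0)²/33.0
   = 0.121 + 0.121 + 0.121 + 0.121
   = 0.48
p-value = 0.9222

Since p-value > α = 0.05, we fail to reject H₀.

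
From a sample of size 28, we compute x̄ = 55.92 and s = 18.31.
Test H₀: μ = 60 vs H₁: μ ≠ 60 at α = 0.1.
One-sample t-test:
H₀: μ = 60
H₁: μ ≠ 60
df = n - 1 = 27
t = (x̄ - μ₀) / (s/√n) = (55.92 - 60) / (18.31/√28) = -1.179
p-value = 0.2486

Since p-value > α = 0.1, we fail to reject H₀.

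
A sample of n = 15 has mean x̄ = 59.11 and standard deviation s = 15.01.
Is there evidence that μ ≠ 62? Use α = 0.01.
One-sample t-test:
H₀: μ = 62
H₁: μ ≠ 62
df = n - 1 = 14
t = (x̄ - μ₀) / (s/√n) = (59.11 - 62) / (15.01/√15) = -0.746
p-value = 0.4682

Since p-value > α = 0.01, we fail to reject H₀.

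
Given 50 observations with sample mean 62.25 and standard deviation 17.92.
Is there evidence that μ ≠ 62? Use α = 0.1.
One-sample t-test:
H₀: μ = 62
H₁: μ ≠ 62
df = n - 1 = 49
t = (x̄ - μ₀) / (s/√n) = (62.25 - 62) / (17.92/√50) = 0.099
p-value = 0.9218

Since p-value > α = 0.1, we fail to reject H₀.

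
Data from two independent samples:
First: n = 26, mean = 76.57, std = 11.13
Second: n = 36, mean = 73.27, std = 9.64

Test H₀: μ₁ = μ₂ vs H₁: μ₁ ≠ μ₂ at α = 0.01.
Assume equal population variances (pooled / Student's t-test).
Student's two-sample t-test (equal variances):
H₀: μ₁ = μ₂
H₁: μ₁ ≠ μ₂
df = n₁ + n₂ - 2 = 60
Pooled variance s_p² = [(n₁-1)s₁² + (n₂-1)s₂²] / (n₁ + n₂ - 2) = [(25)(11.13²) + (35)(9.64²)] / 60 = 105.8243
SE = √(s_p²(1/n₁ + 1/n₂)) = √(105.8243 × (1/26 + 1/36)) = 2.6476
t = (x̄₁ - x̄₂) / SE = (76.57 - 73.27) / 2.6476 = 3.30 / 2.6476 = 1.246
p-value = 0.2175

Since p-value > α = 0.01, we fail to reject H₀.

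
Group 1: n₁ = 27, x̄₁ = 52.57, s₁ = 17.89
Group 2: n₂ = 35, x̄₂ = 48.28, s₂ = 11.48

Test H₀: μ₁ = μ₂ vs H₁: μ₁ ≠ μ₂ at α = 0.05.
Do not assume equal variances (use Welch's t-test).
Welch's two-sample t-test:
H₀: μ₁ = μ₂
H₁: μ₁ ≠ μ₂
s₁²/n₁ = 17.89²/27 = 11.8538,  s₂²/n₂ = 11.48²/35 = 3.7654
SE = √(s₁²/n₁ + s₂²/n₂) = √(11.8538 + 3.7654) = 3.9521
df (Welch-Satterthwaite) = (s₁²/n₁ + s₂²/n₂)² / [(s₁²/n₁)²/(n₁-1) + (s₂²/n₂)²/(n₂-1)] ≈ 41.91
t = (x̄₁ - x̄₂) / SE = (52.57 - 48.28) / 3.9521 = 4.29 / 3.9521 = 1.085
p-value = 0.2839

Since p-value > α = 0.05, we fail to reject H₀.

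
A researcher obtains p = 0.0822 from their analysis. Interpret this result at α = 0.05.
Since p = 0.0822 > α = 0.05, fail to reject H₀.
There is insufficient evidence to reject the null hypothesis; the result is not statistically significant at the 0.05 level.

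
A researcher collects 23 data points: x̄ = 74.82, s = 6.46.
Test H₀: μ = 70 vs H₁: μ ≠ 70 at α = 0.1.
One-sample t-test:
H₀: μ = 70
H₁: μ ≠ 70
df = n - 1 = 22
t = (x̄ - μ₀) / (s/√n) = (74.82 - 70) / (6.46/√23) = 3.578
p-value = 0.0017

Since p-value < α = 0.1, we reject H₀.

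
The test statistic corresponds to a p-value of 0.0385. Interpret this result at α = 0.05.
Since p = 0.0385 < α = 0.05, reject H₀.
There is sufficient evidence to reject the null hypothesis; the result is statistically significant at the 0.05 level.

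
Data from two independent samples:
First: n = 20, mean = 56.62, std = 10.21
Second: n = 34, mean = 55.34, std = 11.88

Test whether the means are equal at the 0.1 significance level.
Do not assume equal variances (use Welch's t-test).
Welch's two-sample t-test:
H₀: μ₁ = μ₂
H₁: μ₁ ≠ μ₂
s₁²/n₁ = 10.21²/20 = 5.2122,  s₂²/n₂ = 11.88²/34 = 4.1510
SE = √(s₁²/n₁ + s₂²/n₂) = √(5.2122 + 4.1510) = 3.0599
df (Welch-Satterthwaite) = (s₁²/n₁ + s₂²/n₂)² / [(s₁²/n₁)²/(n₁-1) + (s₂²/n₂)²/(n₂-1)] ≈ 44.91
t = (x̄₁ - x̄₂) / SE = (56.62 - 55.34) / 3.0599 = 1.28 / 3.0599 = 0.418
p-value = 0.6777

Since p-value > α = 0.1, we fail to reject H₀.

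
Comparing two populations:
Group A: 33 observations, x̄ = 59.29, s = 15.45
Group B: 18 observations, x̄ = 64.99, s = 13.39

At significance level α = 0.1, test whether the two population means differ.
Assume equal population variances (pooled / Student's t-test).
Student's two-sample t-test (equal variances):
H₀: μ₁ = μ₂
H₁: μ₁ ≠ μ₂
df = n₁ + n₂ - 2 = 49
Pooled variance s_p² = [(n₁-1)s₁² + (n₂-1)s₂²] / (n₁ + n₂ - 2) = [(32)(15.45²) + (17)(13.39²)] / 49 = 218.0907
SE = √(s_p²(1/n₁ + 1/n₂)) = √(218.0907 × (1/33 + 1/18)) = 4.3272
t = (x̄₁ - x̄₂) / SE = (59.29 - 64.99) / 4.3272 = -5.70 / 4.3272 = -1.317
p-value = 0.1939

Since p-value > α = 0.1, we fail to reject H₀.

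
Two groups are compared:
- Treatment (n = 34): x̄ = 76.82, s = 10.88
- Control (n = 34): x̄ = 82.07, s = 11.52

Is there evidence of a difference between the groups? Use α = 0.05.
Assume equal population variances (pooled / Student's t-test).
Student's two-sample t-test (equal variances):
H₀: μ₁ = μ₂
H₁: μ₁ ≠ μ₂
df = n₁ + n₂ - 2 = 66
Pooled variance s_p² = [(n₁-1)s₁² + (n₂-1)s₂²] / (n₁ + n₂ - 2) = [(33)(10.88²) + (33)(11.52²)] / 66 = 125.5424
SE = √(s_p²(1/n₁ + 1/n₂)) = √(125.5424 × (1/34 + 1/34)) = 2.7175
t = (x̄₁ - x̄₂) / SE = (76.82 - 82.07) / 2.7175 = -5.25 / 2.7175 = -1.932
p-value = 0.0577

Since p-value > α = 0.05, we fail to reject H₀.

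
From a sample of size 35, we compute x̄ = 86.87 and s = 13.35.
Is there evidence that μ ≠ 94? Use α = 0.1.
One-sample t-test:
H₀: μ = 94
H₁: μ ≠ 94
df = n - 1 = 34
t = (x̄ - μ₀) / (s/√n) = (86.87 - 94) / (13.35/√35) = -3.160
p-value = 0.0033

Since p-value < α = 0.1, we reject H₀.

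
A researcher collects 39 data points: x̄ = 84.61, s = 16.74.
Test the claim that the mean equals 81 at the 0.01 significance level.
One-sample t-test:
H₀: μ = 81
H₁: μ ≠ 81
df = n - 1 = 38
t = (x̄ - μ₀) / (s/√n) = (84.61 - 81) / (16.74/√39) = 1.347
p-value = 0.1860

Since p-value > α = 0.01, we fail to reject H₀.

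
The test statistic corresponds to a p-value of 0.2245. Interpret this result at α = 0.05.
Since p = 0.2245 > α = 0.05, fail to reject H₀.
There is insufficient evidence to reject the null hypothesis; the result is not statistically significant at the 0.05 level.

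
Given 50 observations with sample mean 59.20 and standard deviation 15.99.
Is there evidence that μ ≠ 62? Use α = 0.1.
One-sample t-test:
H₀: μ = 62
H₁: μ ≠ 62
df = n - 1 = 49
t = (x̄ - μ₀) / (s/√n) = (59.20 - 62) / (15.99/√50) = -1.238
p-value = 0.2215

Since p-value > α = 0.1, we fail to reject H₀.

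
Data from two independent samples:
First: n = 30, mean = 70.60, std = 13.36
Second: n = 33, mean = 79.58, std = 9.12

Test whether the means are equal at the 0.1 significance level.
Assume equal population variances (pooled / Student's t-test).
Student's two-sample t-test (equal variances):
H₀: μ₁ = μ₂
H₁: μ₁ ≠ μ₂
df = n₁ + n₂ - 2 = 61
Pooled variance s_p² = [(n₁-1)s₁² + (n₂-1)s₂²] / (n₁ + n₂ - 2) = [(29)(13.36²) + (32)(9.12²)] / 61 = 128.4882
SE = √(s_p²(1/n₁ + 1/n₂)) = √(128.4882 × (1/30 + 1/33)) = 2.8595
t = (x̄₁ - x̄₂) / SE = (70.60 - 79.58) / 2.8595 = -8.98 / 2.8595 = -3.140
p-value = 0.0026

Since p-value < α = 0.1, we reject H₀.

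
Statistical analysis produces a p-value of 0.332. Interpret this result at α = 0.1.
Since p = 0.332 > α = 0.1, fail to reject H₀.
There is insufficient evidence to reject the null hypothesis; the result is not statistically significant at the 0.1 level.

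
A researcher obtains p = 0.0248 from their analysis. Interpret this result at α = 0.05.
Since p = 0.0248 < α = 0.05, reject H₀.
There is sufficient evidence to reject the null hypothesis; the result is statistically significant at the 0.05 level.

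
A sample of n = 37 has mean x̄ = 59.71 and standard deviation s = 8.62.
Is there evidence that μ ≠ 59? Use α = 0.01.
One-sample t-test:
H₀: μ = 59
H₁: μ ≠ 59
df = n - 1 = 36
t = (x̄ - μ₀) / (s/√n) = (59.71 - 59) / (8.62/√37) = 0.501
p-value = 0.6194

Since p-value > α = 0.01, we fail to reject H₀.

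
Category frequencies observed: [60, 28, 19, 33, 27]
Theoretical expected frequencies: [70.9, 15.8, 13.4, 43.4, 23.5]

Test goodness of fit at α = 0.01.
Chi-square goodness of fit test:
H₀: observed counts match expected distribution
H₁: observed counts differ from expected distribution
df = k - 1 = 4
χ² = Σ(O - E)²/E
   = (60 - 70.9)²/70.9 + (28 - 15.8)²/15.8 + (19 - 13.4)²/13.4 + (33 - 43.4)²/43.4 + (27 - 23.5)²/23.5
   = 1.676 + 9.420 + 2.340 + 2.492 + 0.521
   = 16.45
p-value = 0.0025

Since p-value < α = 0.01, we reject H₀.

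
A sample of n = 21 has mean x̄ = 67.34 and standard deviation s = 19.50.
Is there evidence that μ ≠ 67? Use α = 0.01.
One-sample t-test:
H₀: μ = 67
H₁: μ ≠ 67
df = n - 1 = 20
t = (x̄ - μ₀) / (s/√n) = (67.34 - 67) / (19.50/√21) = 0.080
p-value = 0.9371

Since p-value > α = 0.01, we fail to reject H₀.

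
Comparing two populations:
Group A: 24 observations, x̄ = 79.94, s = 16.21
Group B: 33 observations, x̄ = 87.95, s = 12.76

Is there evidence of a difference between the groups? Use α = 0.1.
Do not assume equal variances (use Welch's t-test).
Welch's two-sample t-test:
H₀: μ₁ = μ₂
H₁: μ₁ ≠ μ₂
s₁²/n₁ = 16.21²/24 = 10.9485,  s₂²/n₂ = 12.76²/33 = 4.9339
SE = √(s₁²/n₁ + s₂²/n₂) = √(10.9485 + 4.9339) = 3.9853
df (Welch-Satterthwaite) = (s₁²/n₁ + s₂²/n₂)² / [(s₁²/n₁)²/(n₁-1) + (s₂²/n₂)²/(n₂-1)] ≈ 42.24
t = (x̄₁ - x̄₂) / SE = (79.94 - 87.95) / 3.9853 = -8.01 / 3.9853 = -2.010
p-value = 0.0509

Since p-value < α = 0.1, we reject H₀.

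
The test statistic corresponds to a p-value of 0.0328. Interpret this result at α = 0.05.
Since p = 0.0328 < α = 0.05, reject H₀.
There is sufficient evidence to reject the null hypothesis; the result is statistically significant at the 0.05 level.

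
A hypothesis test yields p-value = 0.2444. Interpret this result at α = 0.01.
Since p = 0.2444 > α = 0.01, fail to reject H₀.
There is insufficient evidence to reject the null hypothesis; the result is not statistically significant at the 0.01 level.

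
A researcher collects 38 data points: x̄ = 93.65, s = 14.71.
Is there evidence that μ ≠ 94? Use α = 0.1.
One-sample t-test:
H₀: μ = 94
H₁: μ ≠ 94
df = n - 1 = 37
t = (x̄ - μ₀) / (s/√n) = (93.65 - 94) / (14.71/√38) = -0.147
p-value = 0.8842

Since p-value > α = 0.1, we fail to reject H₀.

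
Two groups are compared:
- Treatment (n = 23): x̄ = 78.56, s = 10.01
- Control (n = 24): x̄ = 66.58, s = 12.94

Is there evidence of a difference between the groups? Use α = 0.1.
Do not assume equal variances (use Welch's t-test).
Welch's two-sample t-test:
H₀: μ₁ = μ₂
H₁: μ₁ ≠ μ₂
s₁²/n₁ = 10.01²/23 = 4.3565,  s₂²/n₂ = 12.94²/24 = 6.9768
SE = √(s₁²/n₁ + s₂²/n₂) = √(4.3565 + 6.9768) = 3.3665
df (Welch-Satterthwaite) = (s₁²/n₁ + s₂²/n₂)² / [(s₁²/n₁)²/(n₁-1) + (s₂²/n₂)²/(n₂-1)] ≈ 43.12
t = (x̄₁ - x̄₂) / SE = (78.56 - 66.58) / 3.3665 = 11.98 / 3.3665 = 3.559
p-value = 0.0009

Since p-value < α = 0.1, we reject H₀.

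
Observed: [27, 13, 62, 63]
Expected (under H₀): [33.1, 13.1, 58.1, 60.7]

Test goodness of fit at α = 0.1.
Chi-square goodness of fit test:
H₀: observed counts match expected distribution
H₁: observed counts differ from expected distribution
df = k - 1 = 3
χ² = Σ(O - E)²/E
   = (27 - 33.1)²/33.1 + (13 - 13.1)²/13.1 + (62 - 58.1)²/58.1 + (63 - 60.7)²/60.7
   = 1.124 + 0.001 + 0.262 + 0.087
   = 1.47
p-value = 0.6883

Since p-value > α = 0.1, we fail to reject H₀.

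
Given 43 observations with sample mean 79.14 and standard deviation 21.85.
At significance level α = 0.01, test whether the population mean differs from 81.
One-sample t-test:
H₀: μ = 81
H₁: μ ≠ 81
df = n - 1 = 42
t = (x̄ - μ₀) / (s/√n) = (79.14 - 81) / (21.85/√43) = -0.558
p-value = 0.5797

Since p-value > α = 0.01, we fail to reject H₀.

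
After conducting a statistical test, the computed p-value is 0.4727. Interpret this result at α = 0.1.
Since p = 0.4727 > α = 0.1, fail to reject H₀.
There is insufficient evidence to reject the null hypothesis; the result is not statistically significant at the 0.1 level.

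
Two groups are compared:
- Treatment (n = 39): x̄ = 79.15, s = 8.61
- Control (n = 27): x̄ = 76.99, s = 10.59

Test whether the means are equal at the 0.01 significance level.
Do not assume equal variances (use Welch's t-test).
Welch's two-sample t-test:
H₀: μ₁ = μ₂
H₁: μ₁ ≠ μ₂
s₁²/n₁ = 8.61²/39 = 1.9008,  s₂²/n₂ = 10.59²/27 = 4.1536
SE = √(s₁²/n₁ + s₂²/n₂) = √(1.9008 + 4.1536) = 2.4606
df (Welch-Satterthwaite) = (s₁²/n₁ + s₂²/n₂)² / [(s₁²/n₁)²/(n₁-1) + (s₂²/n₂)²/(n₂-1)] ≈ 48.32
t = (x̄₁ - x̄₂) / SE = (79.15 - 76.99) / 2.4606 = 2.16 / 2.4606 = 0.878
p-value = 0.3844

Since p-value > α = 0.01, we fail to reject H₀.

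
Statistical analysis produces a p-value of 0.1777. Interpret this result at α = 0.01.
Since p = 0.1777 > α = 0.01, fail to reject H₀.
There is insufficient evidence to reject the null hypothesis; the result is not statistically significant at the 0.01 level.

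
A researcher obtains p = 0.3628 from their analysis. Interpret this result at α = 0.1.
Since p = 0.3628 > α = 0.1, fail to reject H₀.
There is insufficient evidence to reject the null hypothesis; the result is not statistically significant at the 0.1 level.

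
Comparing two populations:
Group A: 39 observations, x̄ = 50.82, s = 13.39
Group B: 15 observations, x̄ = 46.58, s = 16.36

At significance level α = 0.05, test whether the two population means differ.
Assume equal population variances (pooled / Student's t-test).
Student's two-sample t-test (equal variances):
H₀: μ₁ = μ₂
H₁: μ₁ ≠ μ₂
df = n₁ + n₂ - 2 = 52
Pooled variance s_p² = [(n₁-1)s₁² + (n₂-1)s₂²] / (n₁ + n₂ - 2) = [(38)(13.39²) + (14)(16.36²)] / 52 = 203.0807
SE = √(s_p²(1/n₁ + 1/n₂)) = √(203.0807 × (1/39 + 1/15)) = 4.3297
t = (x̄₁ - x̄₂) / SE = (50.82 - 46.58) / 4.3297 = 4.24 / 4.3297 = 0.979
p-value = 0.3320

Since p-value > α = 0.05, we fail to reject H₀.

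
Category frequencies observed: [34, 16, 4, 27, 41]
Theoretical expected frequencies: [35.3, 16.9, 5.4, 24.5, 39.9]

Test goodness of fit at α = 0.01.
Chi-square goodness of fit test:
H₀: observed counts match expected distribution
H₁: observed counts differ from expected distribution
df = k - 1 = 4
χ² = Σ(O - E)²/E
   = (34 - 35.3)²/35.3 + (16 - 16.9)²/16.9 + (4 - 5.4)²/5.4 + (27 - 24.5)²/24.5 + (41 - 39.9)²/39.9
   = 0.048 + 0.048 + 0.363 + 0.255 + 0.030
   = 0.74
p-value = 0.9458

Since p-value > α = 0.01, we fail to reject H₀.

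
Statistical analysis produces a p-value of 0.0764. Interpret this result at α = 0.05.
Since p = 0.0764 > α = 0.05, fail to reject H₀.
There is insufficient evidence to reject the null hypothesis; the result is not statistically significant at the 0.05 level.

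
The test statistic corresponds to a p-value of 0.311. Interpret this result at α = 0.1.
Since p = 0.311 > α = 0.1, fail to reject H₀.
There is insufficient evidence to reject the null hypothesis; the result is not statistically significant at the 0.1 level.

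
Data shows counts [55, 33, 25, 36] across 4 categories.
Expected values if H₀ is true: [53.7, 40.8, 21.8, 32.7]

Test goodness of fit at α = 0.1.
Chi-square goodness of fit test:
H₀: observed counts match expected distribution
H₁: observed counts differ from expected distribution
df = k - 1 = 3
χ² = Σ(O - E)²/E
   = (55 - 53.7)²/53.7 + (33 - 40.8)²/40.8 + (25 - 21.8)²/21.8 + (36 - 32.7)²/32.7
   = 0.031 + 1.491 + 0.470 + 0.333
   = 2.33
p-value = 0.5077

Since p-value > α = 0.1, we fail to reject H₀.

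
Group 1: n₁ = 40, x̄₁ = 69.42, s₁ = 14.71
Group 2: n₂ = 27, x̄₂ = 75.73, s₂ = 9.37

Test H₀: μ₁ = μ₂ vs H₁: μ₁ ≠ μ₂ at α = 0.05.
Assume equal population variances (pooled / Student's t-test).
Student's two-sample t-test (equal variances):
H₀: μ₁ = μ₂
H₁: μ₁ ≠ μ₂
df = n₁ + n₂ - 2 = 65
Pooled variance s_p² = [(n₁-1)s₁² + (n₂-1)s₂²] / (n₁ + n₂ - 2) = [(39)(14.71²) + (26)(9.37²)] / 65 = 164.9492
SE = √(s_p²(1/n₁ + 1/n₂)) = √(164.9492 × (1/40 + 1/27)) = 3.1989
t = (x̄₁ - x̄₂) / SE = (69.42 - 75.73) / 3.1989 = -6.31 / 3.1989 = -1.973
p-value = 0.0528

Since p-value > α = 0.05, we fail to reject H₀.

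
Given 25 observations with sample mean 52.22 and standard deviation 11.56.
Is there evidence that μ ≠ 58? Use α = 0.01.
One-sample t-test:
H₀: μ = 58
H₁: μ ≠ 58
df = n - 1 = 24
t = (x̄ - μ₀) / (s/√n) = (52.22 - 58) / (11.56/√25) = -2.500
p-value = 0.0197

Since p-value > α = 0.01, we fail to reject H₀.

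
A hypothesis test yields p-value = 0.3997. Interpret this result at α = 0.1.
Since p = 0.3997 > α = 0.1, fail to reject H₀.
There is insufficient evidence to reject the null hypothesis; the result is not statistically significant at the 0.1 level.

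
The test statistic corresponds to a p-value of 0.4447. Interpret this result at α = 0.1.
Since p = 0.4447 > α = 0.1, fail to reject H₀.
There is insufficient evidence to reject the null hypothesis; the result is not statistically significant at the 0.1 level.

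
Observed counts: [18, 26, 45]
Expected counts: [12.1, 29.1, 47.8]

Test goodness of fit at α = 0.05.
Chi-square goodness of fit test:
H₀: observed counts match expected distribution
H₁: observed counts differ from expected distribution
df = k - 1 = 2
χ² = Σ(O - E)²/E
   = (18 - 12.1)²/12.1 + (26 - 29.1)²/29.1 + (45 - 47.8)²/47.8
   = 2.877 + 0.330 + 0.164
   = 3.37
p-value = 0.1853

Since p-value > α = 0.05, we fail to reject H₀.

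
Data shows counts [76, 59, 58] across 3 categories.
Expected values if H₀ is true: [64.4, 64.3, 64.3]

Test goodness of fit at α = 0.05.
Chi-square goodness of fit test:
H₀: observed counts match expected distribution
H₁: observed counts differ from expected distribution
df = k - 1 = 2
χ² = Σ(O - E)²/E
   = (76 - 64.4)²/64.4 + (59 - 64.3)²/64.3 + (58 - 64.3)²/64.3
   = 2.089 + 0.437 + 0.617
   = 3.14
p-value = 0.2077

Since p-value > α = 0.05, we fail to reject H₀.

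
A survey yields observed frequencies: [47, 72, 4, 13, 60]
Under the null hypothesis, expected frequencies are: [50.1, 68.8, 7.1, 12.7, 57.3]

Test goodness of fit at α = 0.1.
Chi-square goodness of fit test:
H₀: observed counts match expected distribution
H₁: observed counts differ from expected distribution
df = k - 1 = 4
χ² = Σ(O - E)²/E
   = (47 - 50.1)²/50.1 + (72 - 68.8)²/68.8 + (4 - 7.1)²/7.1 + (13 - 12.7)²/12.7 + (60 - 57.3)²/57.3
   = 0.192 + 0.149 + 1.354 + 0.007 + 0.127
   = 1.83
p-value = 0.7673

Since p-value > α = 0.1, we fail to reject H₀.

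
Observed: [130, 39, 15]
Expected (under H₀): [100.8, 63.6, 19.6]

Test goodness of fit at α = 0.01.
Chi-square goodness of fit test:
H₀: observed counts match expected distribution
H₁: observed counts differ from expected distribution
df = k - 1 = 2
χ² = Σ(O - E)²/E
   = (130 - 100.8)²/100.8 + (39 - 63.6)²/63.6 + (15 - 19.6)²/19.6
   = 8.459 + 9.515 + 1.080
   = 19.05
p-value = 0.0001

Since p-value < α = 0.01, we reject H₀.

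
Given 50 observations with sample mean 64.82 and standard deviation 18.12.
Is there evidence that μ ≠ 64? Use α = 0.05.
One-sample t-test:
H₀: μ = 64
H₁: μ ≠ 64
df = n - 1 = 49
t = (x̄ - μ₀) / (s/√n) = (64.82 - 64) / (18.12/√50) = 0.320
p-value = 0.7503

Since p-value > α = 0.05, we fail to reject H₀.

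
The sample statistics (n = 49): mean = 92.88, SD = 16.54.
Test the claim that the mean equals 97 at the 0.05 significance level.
One-sample t-test:
H₀: μ = 97
H₁: μ ≠ 97
df = n - 1 = 48
t = (x̄ - μ₀) / (s/√n) = (92.88 - 97) / (16.54/√49) = -1.744
p-value = 0.0876

Since p-value > α = 0.05, we fail to reject H₀.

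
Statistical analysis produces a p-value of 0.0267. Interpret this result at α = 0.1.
Since p = 0.0267 < α = 0.1, reject H₀.
There is sufficient evidence to reject the null hypothesis; the result is statistically significant at the 0.1 level.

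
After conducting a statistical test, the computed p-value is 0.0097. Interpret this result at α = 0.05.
Since p = 0.0097 < α = 0.05, reject H₀.
There is sufficient evidence to reject the null hypothesis; the result is statistically significant at the 0.05 level.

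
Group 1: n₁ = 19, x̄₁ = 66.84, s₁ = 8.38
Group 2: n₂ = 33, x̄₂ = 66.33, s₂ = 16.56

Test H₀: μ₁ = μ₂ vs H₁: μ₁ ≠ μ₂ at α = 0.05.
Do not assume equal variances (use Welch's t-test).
Welch's two-sample t-test:
H₀: μ₁ = μ₂
H₁: μ₁ ≠ μ₂
s₁²/n₁ = 8.38²/19 = 3.6960,  s₂²/n₂ = 16.56²/33 = 8.3101
SE = √(s₁²/n₁ + s₂²/n₂) = √(3.6960 + 8.3101) = 3.4650
df (Welch-Satterthwaite) = (s₁²/n₁ + s₂²/n₂)² / [(s₁²/n₁)²/(n₁-1) + (s₂²/n₂)²/(n₂-1)] ≈ 49.42
t = (x̄₁ - x̄₂) / SE = (66.84 - 66.33) / 3.4650 = 0.51 / 3.4650 = 0.147
p-value = 0.8836

Since p-value > α = 0.05, we fail to reject H₀.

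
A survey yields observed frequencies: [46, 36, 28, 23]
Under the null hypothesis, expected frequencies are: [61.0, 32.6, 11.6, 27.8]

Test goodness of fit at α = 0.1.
Chi-square goodness of fit test:
H₀: observed counts match expected distribution
H₁: observed counts differ from expected distribution
df = k - 1 = 3
χ² = Σ(O - E)²/E
   = (46 - 61.0)²/61.0 + (36 - 32.6)²/32.6 + (28 - 11.6)²/11.6 + (23 - 27.8)²/27.8
   = 3.689 + 0.355 + 23.186 + 0.829
   = 28.06
p-value < 0.0001

Since p-value < α = 0.1, we reject H₀.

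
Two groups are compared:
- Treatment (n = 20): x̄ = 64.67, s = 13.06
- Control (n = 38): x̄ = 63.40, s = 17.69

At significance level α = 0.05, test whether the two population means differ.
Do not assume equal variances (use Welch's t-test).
Welch's two-sample t-test:
H₀: μ₁ = μ₂
H₁: μ₁ ≠ μ₂
s₁²/n₁ = 13.06²/20 = 8.5282,  s₂²/n₂ = 17.69²/38 = 8.2352
SE = √(s₁²/n₁ + s₂²/n₂) = √(8.5282 + 8.2352) = 4.0943
df (Welch-Satterthwaite) = (s₁²/n₁ + s₂²/n₂)² / [(s₁²/n₁)²/(n₁-1) + (s₂²/n₂)²/(n₂-1)] ≈ 49.64
t = (x̄₁ - x̄₂) / SE = (64.67 - 63.40) / 4.0943 = 1.27 / 4.0943 = 0.310
p-value = 0.7577

Since p-value > α = 0.05, we fail to reject H₀.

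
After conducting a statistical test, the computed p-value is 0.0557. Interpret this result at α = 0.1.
Since p = 0.0557 < α = 0.1, reject H₀.
There is sufficient evidence to reject the null hypothesis; the result is statistically significant at the 0.1 level.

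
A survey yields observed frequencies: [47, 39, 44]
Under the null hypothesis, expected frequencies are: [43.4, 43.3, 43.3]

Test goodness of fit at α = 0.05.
Chi-square goodness of fit test:
H₀: observed counts match expected distribution
H₁: observed counts differ from expected distribution
df = k - 1 = 2
χ² = Σ(O - E)²/E
   = (47 - 43.4)²/43.4 + (39 - 43.3)²/43.3 + (44 - 43.3)²/43.3
   = 0.299 + 0.427 + 0.011
   = 0.74
p-value = 0.6918

Since p-value > α = 0.05, we fail to reject H₀.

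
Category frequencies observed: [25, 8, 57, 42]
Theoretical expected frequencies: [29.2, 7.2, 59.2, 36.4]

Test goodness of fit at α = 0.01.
Chi-square goodness of fit test:
H₀: observed counts match expected distribution
H₁: observed counts differ from expected distribution
df = k - 1 = 3
χ² = Σ(O - E)²/E
   = (25 - 29.2)²/29.2 + (8 - 7.2)²/7.2 + (57 - 59.2)²/59.2 + (42 - 36.4)²/36.4
   = 0.604 + 0.089 + 0.082 + 0.862
   = 1.64
p-value = 0.6512

Since p-value > α = 0.01, we fail to reject H₀.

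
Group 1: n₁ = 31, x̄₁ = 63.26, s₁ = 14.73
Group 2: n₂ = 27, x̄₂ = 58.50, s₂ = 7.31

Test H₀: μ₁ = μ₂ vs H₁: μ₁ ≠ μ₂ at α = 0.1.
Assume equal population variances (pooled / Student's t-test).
Student's two-sample t-test (equal variances):
H₀: μ₁ = μ₂
H₁: μ₁ ≠ μ₂
df = n₁ + n₂ - 2 = 56
Pooled variance s_p² = [(n₁-1)s₁² + (n₂-1)s₂²] / (n₁ + n₂ - 2) = [(30)(14.73²) + (26)(7.31²)] / 56 = 141.0451
SE = √(s_p²(1/n₁ + 1/n₂)) = √(141.0451 × (1/31 + 1/27)) = 3.1263
t = (x̄₁ - x̄₂) / SE = (63.26 - 58.50) / 3.1263 = 4.76 / 3.1263 = 1.523
p-value = 0.1335

Since p-value > α = 0.1, we fail to reject H₀.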